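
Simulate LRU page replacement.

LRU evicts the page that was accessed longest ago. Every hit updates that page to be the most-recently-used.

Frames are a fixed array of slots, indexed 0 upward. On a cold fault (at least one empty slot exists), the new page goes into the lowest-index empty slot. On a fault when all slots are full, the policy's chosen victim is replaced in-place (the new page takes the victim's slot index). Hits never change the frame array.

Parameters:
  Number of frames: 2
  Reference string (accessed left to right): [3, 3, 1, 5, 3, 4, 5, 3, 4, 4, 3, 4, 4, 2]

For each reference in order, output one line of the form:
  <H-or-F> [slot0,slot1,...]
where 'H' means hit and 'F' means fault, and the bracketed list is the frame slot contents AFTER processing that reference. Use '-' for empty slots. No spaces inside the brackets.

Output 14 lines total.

F [3,-]
H [3,-]
F [3,1]
F [5,1]
F [5,3]
F [4,3]
F [4,5]
F [3,5]
F [3,4]
H [3,4]
H [3,4]
H [3,4]
H [3,4]
F [2,4]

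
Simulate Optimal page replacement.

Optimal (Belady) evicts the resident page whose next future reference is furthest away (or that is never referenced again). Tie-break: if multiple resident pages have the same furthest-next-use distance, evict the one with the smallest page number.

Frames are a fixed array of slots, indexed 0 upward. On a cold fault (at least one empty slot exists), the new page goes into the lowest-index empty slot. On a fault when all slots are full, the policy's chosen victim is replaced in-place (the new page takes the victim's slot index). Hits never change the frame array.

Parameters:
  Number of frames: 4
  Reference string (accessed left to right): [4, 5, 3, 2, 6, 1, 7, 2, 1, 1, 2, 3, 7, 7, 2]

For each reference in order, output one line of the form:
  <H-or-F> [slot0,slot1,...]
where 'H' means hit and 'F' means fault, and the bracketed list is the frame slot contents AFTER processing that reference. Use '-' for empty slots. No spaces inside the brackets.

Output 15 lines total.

F [4,-,-,-]
F [4,5,-,-]
F [4,5,3,-]
F [4,5,3,2]
F [6,5,3,2]
F [6,1,3,2]
F [7,1,3,2]
H [7,1,3,2]
H [7,1,3,2]
H [7,1,3,2]
H [7,1,3,2]
H [7,1,3,2]
H [7,1,3,2]
H [7,1,3,2]
H [7,1,3,2]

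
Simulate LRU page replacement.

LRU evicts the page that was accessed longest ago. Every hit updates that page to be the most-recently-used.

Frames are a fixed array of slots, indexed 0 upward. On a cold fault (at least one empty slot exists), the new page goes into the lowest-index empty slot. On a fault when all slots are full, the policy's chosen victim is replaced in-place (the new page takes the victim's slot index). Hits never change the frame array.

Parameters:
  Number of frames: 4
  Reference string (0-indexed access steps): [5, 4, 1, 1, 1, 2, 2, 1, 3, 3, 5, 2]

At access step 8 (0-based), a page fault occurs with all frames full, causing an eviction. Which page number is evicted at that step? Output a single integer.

Step 0: ref 5 -> FAULT, frames=[5,-,-,-]
Step 1: ref 4 -> FAULT, frames=[5,4,-,-]
Step 2: ref 1 -> FAULT, frames=[5,4,1,-]
Step 3: ref 1 -> HIT, frames=[5,4,1,-]
Step 4: ref 1 -> HIT, frames=[5,4,1,-]
Step 5: ref 2 -> FAULT, frames=[5,4,1,2]
Step 6: ref 2 -> HIT, frames=[5,4,1,2]
Step 7: ref 1 -> HIT, frames=[5,4,1,2]
Step 8: ref 3 -> FAULT, evict 5, frames=[3,4,1,2]
At step 8: evicted page 5

Answer: 5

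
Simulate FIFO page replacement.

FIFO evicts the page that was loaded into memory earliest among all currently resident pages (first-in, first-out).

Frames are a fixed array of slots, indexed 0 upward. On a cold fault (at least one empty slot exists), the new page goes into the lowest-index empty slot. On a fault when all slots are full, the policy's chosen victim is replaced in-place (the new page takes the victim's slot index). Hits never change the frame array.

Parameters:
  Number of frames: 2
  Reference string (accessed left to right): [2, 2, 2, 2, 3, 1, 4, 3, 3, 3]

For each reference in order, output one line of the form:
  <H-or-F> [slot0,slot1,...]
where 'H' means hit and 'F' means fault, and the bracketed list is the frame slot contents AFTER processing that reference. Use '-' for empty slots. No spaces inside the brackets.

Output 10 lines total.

F [2,-]
H [2,-]
H [2,-]
H [2,-]
F [2,3]
F [1,3]
F [1,4]
F [3,4]
H [3,4]
H [3,4]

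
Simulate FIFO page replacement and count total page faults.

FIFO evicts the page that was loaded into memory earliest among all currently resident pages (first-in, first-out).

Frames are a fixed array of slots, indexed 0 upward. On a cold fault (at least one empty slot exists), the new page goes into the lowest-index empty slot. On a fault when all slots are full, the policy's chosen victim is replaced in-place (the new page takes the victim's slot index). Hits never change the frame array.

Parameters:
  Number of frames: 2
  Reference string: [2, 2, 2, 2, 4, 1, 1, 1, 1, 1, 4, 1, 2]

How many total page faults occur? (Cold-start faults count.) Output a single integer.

Step 0: ref 2 → FAULT, frames=[2,-]
Step 1: ref 2 → HIT, frames=[2,-]
Step 2: ref 2 → HIT, frames=[2,-]
Step 3: ref 2 → HIT, frames=[2,-]
Step 4: ref 4 → FAULT, frames=[2,4]
Step 5: ref 1 → FAULT (evict 2), frames=[1,4]
Step 6: ref 1 → HIT, frames=[1,4]
Step 7: ref 1 → HIT, frames=[1,4]
Step 8: ref 1 → HIT, frames=[1,4]
Step 9: ref 1 → HIT, frames=[1,4]
Step 10: ref 4 → HIT, frames=[1,4]
Step 11: ref 1 → HIT, frames=[1,4]
Step 12: ref 2 → FAULT (evict 4), frames=[1,2]
Total faults: 4

Answer: 4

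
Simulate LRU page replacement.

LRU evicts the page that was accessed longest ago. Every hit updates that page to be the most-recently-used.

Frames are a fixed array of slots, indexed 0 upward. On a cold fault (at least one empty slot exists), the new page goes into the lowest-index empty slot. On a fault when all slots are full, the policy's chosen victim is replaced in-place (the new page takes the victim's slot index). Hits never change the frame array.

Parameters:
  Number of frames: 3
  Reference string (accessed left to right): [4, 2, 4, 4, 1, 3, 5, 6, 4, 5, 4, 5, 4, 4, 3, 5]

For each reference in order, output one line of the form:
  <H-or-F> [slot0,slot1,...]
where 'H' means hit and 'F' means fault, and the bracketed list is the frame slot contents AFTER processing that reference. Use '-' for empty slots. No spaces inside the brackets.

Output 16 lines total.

F [4,-,-]
F [4,2,-]
H [4,2,-]
H [4,2,-]
F [4,2,1]
F [4,3,1]
F [5,3,1]
F [5,3,6]
F [5,4,6]
H [5,4,6]
H [5,4,6]
H [5,4,6]
H [5,4,6]
H [5,4,6]
F [5,4,3]
H [5,4,3]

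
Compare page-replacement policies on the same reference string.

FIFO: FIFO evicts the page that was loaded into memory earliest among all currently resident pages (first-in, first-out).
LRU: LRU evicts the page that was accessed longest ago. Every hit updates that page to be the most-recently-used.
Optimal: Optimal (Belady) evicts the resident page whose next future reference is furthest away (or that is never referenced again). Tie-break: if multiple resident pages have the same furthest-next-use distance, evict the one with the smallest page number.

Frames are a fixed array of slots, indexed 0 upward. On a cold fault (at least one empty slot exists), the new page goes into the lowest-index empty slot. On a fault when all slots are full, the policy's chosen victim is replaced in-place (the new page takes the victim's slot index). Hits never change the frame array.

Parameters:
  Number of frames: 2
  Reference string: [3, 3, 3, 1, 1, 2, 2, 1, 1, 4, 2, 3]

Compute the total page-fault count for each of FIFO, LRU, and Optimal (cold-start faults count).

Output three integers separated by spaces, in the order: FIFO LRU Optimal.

Answer: 5 6 5

Derivation:
--- FIFO ---
  step 0: ref 3 -> FAULT, frames=[3,-] (faults so far: 1)
  step 1: ref 3 -> HIT, frames=[3,-] (faults so far: 1)
  step 2: ref 3 -> HIT, frames=[3,-] (faults so far: 1)
  step 3: ref 1 -> FAULT, frames=[3,1] (faults so far: 2)
  step 4: ref 1 -> HIT, frames=[3,1] (faults so far: 2)
  step 5: ref 2 -> FAULT, evict 3, frames=[2,1] (faults so far: 3)
  step 6: ref 2 -> HIT, frames=[2,1] (faults so far: 3)
  step 7: ref 1 -> HIT, frames=[2,1] (faults so far: 3)
  step 8: ref 1 -> HIT, frames=[2,1] (faults so far: 3)
  step 9: ref 4 -> FAULT, evict 1, frames=[2,4] (faults so far: 4)
  step 10: ref 2 -> HIT, frames=[2,4] (faults so far: 4)
  step 11: ref 3 -> FAULT, evict 2, frames=[3,4] (faults so far: 5)
  FIFO total faults: 5
--- LRU ---
  step 0: ref 3 -> FAULT, frames=[3,-] (faults so far: 1)
  step 1: ref 3 -> HIT, frames=[3,-] (faults so far: 1)
  step 2: ref 3 -> HIT, frames=[3,-] (faults so far: 1)
  step 3: ref 1 -> FAULT, frames=[3,1] (faults so far: 2)
  step 4: ref 1 -> HIT, frames=[3,1] (faults so far: 2)
  step 5: ref 2 -> FAULT, evict 3, frames=[2,1] (faults so far: 3)
  step 6: ref 2 -> HIT, frames=[2,1] (faults so far: 3)
  step 7: ref 1 -> HIT, frames=[2,1] (faults so far: 3)
  step 8: ref 1 -> HIT, frames=[2,1] (faults so far: 3)
  step 9: ref 4 -> FAULT, evict 2, frames=[4,1] (faults so far: 4)
  step 10: ref 2 -> FAULT, evict 1, frames=[4,2] (faults so far: 5)
  step 11: ref 3 -> FAULT, evict 4, frames=[3,2] (faults so far: 6)
  LRU total faults: 6
--- Optimal ---
  step 0: ref 3 -> FAULT, frames=[3,-] (faults so far: 1)
  step 1: ref 3 -> HIT, frames=[3,-] (faults so far: 1)
  step 2: ref 3 -> HIT, frames=[3,-] (faults so far: 1)
  step 3: ref 1 -> FAULT, frames=[3,1] (faults so far: 2)
  step 4: ref 1 -> HIT, frames=[3,1] (faults so far: 2)
  step 5: ref 2 -> FAULT, evict 3, frames=[2,1] (faults so far: 3)
  step 6: ref 2 -> HIT, frames=[2,1] (faults so far: 3)
  step 7: ref 1 -> HIT, frames=[2,1] (faults so far: 3)
  step 8: ref 1 -> HIT, frames=[2,1] (faults so far: 3)
  step 9: ref 4 -> FAULT, evict 1, frames=[2,4] (faults so far: 4)
  step 10: ref 2 -> HIT, frames=[2,4] (faults so far: 4)
  step 11: ref 3 -> FAULT, evict 2, frames=[3,4] (faults so far: 5)
  Optimal total faults: 5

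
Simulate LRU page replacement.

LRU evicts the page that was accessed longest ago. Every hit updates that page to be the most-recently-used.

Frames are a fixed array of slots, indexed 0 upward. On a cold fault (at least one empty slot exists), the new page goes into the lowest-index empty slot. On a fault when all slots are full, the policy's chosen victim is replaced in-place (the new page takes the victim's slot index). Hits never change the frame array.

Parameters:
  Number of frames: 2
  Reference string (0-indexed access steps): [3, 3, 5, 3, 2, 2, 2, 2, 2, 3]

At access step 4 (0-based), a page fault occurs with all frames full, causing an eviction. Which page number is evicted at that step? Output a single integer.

Step 0: ref 3 -> FAULT, frames=[3,-]
Step 1: ref 3 -> HIT, frames=[3,-]
Step 2: ref 5 -> FAULT, frames=[3,5]
Step 3: ref 3 -> HIT, frames=[3,5]
Step 4: ref 2 -> FAULT, evict 5, frames=[3,2]
At step 4: evicted page 5

Answer: 5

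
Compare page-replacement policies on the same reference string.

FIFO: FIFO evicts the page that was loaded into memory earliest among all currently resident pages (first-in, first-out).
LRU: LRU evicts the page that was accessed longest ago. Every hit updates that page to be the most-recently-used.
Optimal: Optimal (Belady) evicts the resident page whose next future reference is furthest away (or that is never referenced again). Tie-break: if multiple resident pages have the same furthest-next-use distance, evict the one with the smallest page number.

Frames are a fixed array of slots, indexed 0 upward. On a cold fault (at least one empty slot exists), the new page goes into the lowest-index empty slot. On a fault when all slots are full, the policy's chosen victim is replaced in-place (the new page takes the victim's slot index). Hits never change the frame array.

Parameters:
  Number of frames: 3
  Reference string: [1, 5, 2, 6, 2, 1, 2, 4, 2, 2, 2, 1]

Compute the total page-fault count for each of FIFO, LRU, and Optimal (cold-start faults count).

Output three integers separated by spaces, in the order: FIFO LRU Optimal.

Answer: 7 6 5

Derivation:
--- FIFO ---
  step 0: ref 1 -> FAULT, frames=[1,-,-] (faults so far: 1)
  step 1: ref 5 -> FAULT, frames=[1,5,-] (faults so far: 2)
  step 2: ref 2 -> FAULT, frames=[1,5,2] (faults so far: 3)
  step 3: ref 6 -> FAULT, evict 1, frames=[6,5,2] (faults so far: 4)
  step 4: ref 2 -> HIT, frames=[6,5,2] (faults so far: 4)
  step 5: ref 1 -> FAULT, evict 5, frames=[6,1,2] (faults so far: 5)
  step 6: ref 2 -> HIT, frames=[6,1,2] (faults so far: 5)
  step 7: ref 4 -> FAULT, evict 2, frames=[6,1,4] (faults so far: 6)
  step 8: ref 2 -> FAULT, evict 6, frames=[2,1,4] (faults so far: 7)
  step 9: ref 2 -> HIT, frames=[2,1,4] (faults so far: 7)
  step 10: ref 2 -> HIT, frames=[2,1,4] (faults so far: 7)
  step 11: ref 1 -> HIT, frames=[2,1,4] (faults so far: 7)
  FIFO total faults: 7
--- LRU ---
  step 0: ref 1 -> FAULT, frames=[1,-,-] (faults so far: 1)
  step 1: ref 5 -> FAULT, frames=[1,5,-] (faults so far: 2)
  step 2: ref 2 -> FAULT, frames=[1,5,2] (faults so far: 3)
  step 3: ref 6 -> FAULT, evict 1, frames=[6,5,2] (faults so far: 4)
  step 4: ref 2 -> HIT, frames=[6,5,2] (faults so far: 4)
  step 5: ref 1 -> FAULT, evict 5, frames=[6,1,2] (faults so far: 5)
  step 6: ref 2 -> HIT, frames=[6,1,2] (faults so far: 5)
  step 7: ref 4 -> FAULT, evict 6, frames=[4,1,2] (faults so far: 6)
  step 8: ref 2 -> HIT, frames=[4,1,2] (faults so far: 6)
  step 9: ref 2 -> HIT, frames=[4,1,2] (faults so far: 6)
  step 10: ref 2 -> HIT, frames=[4,1,2] (faults so far: 6)
  step 11: ref 1 -> HIT, frames=[4,1,2] (faults so far: 6)
  LRU total faults: 6
--- Optimal ---
  step 0: ref 1 -> FAULT, frames=[1,-,-] (faults so far: 1)
  step 1: ref 5 -> FAULT, frames=[1,5,-] (faults so far: 2)
  step 2: ref 2 -> FAULT, frames=[1,5,2] (faults so far: 3)
  step 3: ref 6 -> FAULT, evict 5, frames=[1,6,2] (faults so far: 4)
  step 4: ref 2 -> HIT, frames=[1,6,2] (faults so far: 4)
  step 5: ref 1 -> HIT, frames=[1,6,2] (faults so far: 4)
  step 6: ref 2 -> HIT, frames=[1,6,2] (faults so far: 4)
  step 7: ref 4 -> FAULT, evict 6, frames=[1,4,2] (faults so far: 5)
  step 8: ref 2 -> HIT, frames=[1,4,2] (faults so far: 5)
  step 9: ref 2 -> HIT, frames=[1,4,2] (faults so far: 5)
  step 10: ref 2 -> HIT, frames=[1,4,2] (faults so far: 5)
  step 11: ref 1 -> HIT, frames=[1,4,2] (faults so far: 5)
  Optimal total faults: 5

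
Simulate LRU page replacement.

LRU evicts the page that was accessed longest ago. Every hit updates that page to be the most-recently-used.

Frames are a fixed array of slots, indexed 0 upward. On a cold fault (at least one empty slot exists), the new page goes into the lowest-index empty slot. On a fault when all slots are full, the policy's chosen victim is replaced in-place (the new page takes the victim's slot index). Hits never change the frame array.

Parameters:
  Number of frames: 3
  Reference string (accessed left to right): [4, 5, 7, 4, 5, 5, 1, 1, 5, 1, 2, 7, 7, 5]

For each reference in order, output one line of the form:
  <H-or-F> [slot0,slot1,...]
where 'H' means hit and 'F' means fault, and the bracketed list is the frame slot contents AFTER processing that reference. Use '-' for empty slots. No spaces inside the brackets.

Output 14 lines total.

F [4,-,-]
F [4,5,-]
F [4,5,7]
H [4,5,7]
H [4,5,7]
H [4,5,7]
F [4,5,1]
H [4,5,1]
H [4,5,1]
H [4,5,1]
F [2,5,1]
F [2,7,1]
H [2,7,1]
F [2,7,5]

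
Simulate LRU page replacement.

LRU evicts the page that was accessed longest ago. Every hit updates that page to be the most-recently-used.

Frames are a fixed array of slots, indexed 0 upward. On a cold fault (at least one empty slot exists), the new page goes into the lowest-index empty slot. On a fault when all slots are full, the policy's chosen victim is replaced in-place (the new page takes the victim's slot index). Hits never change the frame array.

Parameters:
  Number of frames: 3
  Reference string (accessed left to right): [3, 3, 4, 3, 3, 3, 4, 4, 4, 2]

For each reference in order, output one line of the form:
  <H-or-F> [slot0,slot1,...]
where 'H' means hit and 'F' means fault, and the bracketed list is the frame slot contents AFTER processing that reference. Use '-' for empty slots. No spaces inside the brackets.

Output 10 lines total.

F [3,-,-]
H [3,-,-]
F [3,4,-]
H [3,4,-]
H [3,4,-]
H [3,4,-]
H [3,4,-]
H [3,4,-]
H [3,4,-]
F [3,4,2]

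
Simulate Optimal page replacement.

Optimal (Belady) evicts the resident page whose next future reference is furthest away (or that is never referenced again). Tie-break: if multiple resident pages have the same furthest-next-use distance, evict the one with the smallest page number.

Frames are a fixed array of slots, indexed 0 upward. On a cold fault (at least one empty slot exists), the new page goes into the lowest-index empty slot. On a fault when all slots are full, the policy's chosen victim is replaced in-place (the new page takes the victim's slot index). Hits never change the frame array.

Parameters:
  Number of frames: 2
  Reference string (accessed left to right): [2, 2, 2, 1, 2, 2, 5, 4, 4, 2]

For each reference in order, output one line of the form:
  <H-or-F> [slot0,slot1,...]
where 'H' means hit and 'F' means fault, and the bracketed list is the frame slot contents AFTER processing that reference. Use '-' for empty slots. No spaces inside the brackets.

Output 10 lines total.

F [2,-]
H [2,-]
H [2,-]
F [2,1]
H [2,1]
H [2,1]
F [2,5]
F [2,4]
H [2,4]
H [2,4]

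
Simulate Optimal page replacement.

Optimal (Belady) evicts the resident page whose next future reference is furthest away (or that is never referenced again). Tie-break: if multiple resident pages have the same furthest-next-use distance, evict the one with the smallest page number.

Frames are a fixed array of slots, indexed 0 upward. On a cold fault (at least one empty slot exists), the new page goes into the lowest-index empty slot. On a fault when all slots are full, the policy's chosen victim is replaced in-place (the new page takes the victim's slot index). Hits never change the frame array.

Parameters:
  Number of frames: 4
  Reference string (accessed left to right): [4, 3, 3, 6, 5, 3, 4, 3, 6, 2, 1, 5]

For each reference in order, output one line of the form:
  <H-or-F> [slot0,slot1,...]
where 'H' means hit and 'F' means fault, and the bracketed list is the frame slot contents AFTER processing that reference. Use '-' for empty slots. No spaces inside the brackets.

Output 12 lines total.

F [4,-,-,-]
F [4,3,-,-]
H [4,3,-,-]
F [4,3,6,-]
F [4,3,6,5]
H [4,3,6,5]
H [4,3,6,5]
H [4,3,6,5]
H [4,3,6,5]
F [4,2,6,5]
F [4,1,6,5]
H [4,1,6,5]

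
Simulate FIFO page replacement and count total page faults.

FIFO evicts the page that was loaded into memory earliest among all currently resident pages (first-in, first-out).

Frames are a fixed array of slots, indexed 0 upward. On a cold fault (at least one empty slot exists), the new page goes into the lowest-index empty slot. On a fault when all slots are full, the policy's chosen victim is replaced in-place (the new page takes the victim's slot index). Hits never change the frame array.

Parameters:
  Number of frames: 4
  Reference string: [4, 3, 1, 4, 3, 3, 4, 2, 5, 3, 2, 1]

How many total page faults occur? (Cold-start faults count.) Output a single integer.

Step 0: ref 4 → FAULT, frames=[4,-,-,-]
Step 1: ref 3 → FAULT, frames=[4,3,-,-]
Step 2: ref 1 → FAULT, frames=[4,3,1,-]
Step 3: ref 4 → HIT, frames=[4,3,1,-]
Step 4: ref 3 → HIT, frames=[4,3,1,-]
Step 5: ref 3 → HIT, frames=[4,3,1,-]
Step 6: ref 4 → HIT, frames=[4,3,1,-]
Step 7: ref 2 → FAULT, frames=[4,3,1,2]
Step 8: ref 5 → FAULT (evict 4), frames=[5,3,1,2]
Step 9: ref 3 → HIT, frames=[5,3,1,2]
Step 10: ref 2 → HIT, frames=[5,3,1,2]
Step 11: ref 1 → HIT, frames=[5,3,1,2]
Total faults: 5

Answer: 5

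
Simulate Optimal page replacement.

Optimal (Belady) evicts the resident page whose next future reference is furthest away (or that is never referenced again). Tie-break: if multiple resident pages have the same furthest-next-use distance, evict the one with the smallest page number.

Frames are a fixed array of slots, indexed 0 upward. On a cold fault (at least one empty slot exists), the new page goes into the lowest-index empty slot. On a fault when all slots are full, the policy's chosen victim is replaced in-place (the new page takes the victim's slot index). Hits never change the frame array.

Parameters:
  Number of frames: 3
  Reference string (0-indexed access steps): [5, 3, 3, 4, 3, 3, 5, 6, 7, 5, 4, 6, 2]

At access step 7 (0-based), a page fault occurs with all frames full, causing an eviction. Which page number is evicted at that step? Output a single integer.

Step 0: ref 5 -> FAULT, frames=[5,-,-]
Step 1: ref 3 -> FAULT, frames=[5,3,-]
Step 2: ref 3 -> HIT, frames=[5,3,-]
Step 3: ref 4 -> FAULT, frames=[5,3,4]
Step 4: ref 3 -> HIT, frames=[5,3,4]
Step 5: ref 3 -> HIT, frames=[5,3,4]
Step 6: ref 5 -> HIT, frames=[5,3,4]
Step 7: ref 6 -> FAULT, evict 3, frames=[5,6,4]
At step 7: evicted page 3

Answer: 3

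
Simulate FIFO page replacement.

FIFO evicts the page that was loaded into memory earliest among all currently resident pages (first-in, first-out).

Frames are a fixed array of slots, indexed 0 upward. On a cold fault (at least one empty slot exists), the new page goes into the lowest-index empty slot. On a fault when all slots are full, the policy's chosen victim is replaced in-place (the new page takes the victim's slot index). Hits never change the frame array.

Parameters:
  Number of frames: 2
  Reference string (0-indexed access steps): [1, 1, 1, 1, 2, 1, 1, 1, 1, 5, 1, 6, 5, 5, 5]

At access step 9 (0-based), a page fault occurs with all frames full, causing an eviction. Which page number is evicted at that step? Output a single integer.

Step 0: ref 1 -> FAULT, frames=[1,-]
Step 1: ref 1 -> HIT, frames=[1,-]
Step 2: ref 1 -> HIT, frames=[1,-]
Step 3: ref 1 -> HIT, frames=[1,-]
Step 4: ref 2 -> FAULT, frames=[1,2]
Step 5: ref 1 -> HIT, frames=[1,2]
Step 6: ref 1 -> HIT, frames=[1,2]
Step 7: ref 1 -> HIT, frames=[1,2]
Step 8: ref 1 -> HIT, frames=[1,2]
Step 9: ref 5 -> FAULT, evict 1, frames=[5,2]
At step 9: evicted page 1

Answer: 1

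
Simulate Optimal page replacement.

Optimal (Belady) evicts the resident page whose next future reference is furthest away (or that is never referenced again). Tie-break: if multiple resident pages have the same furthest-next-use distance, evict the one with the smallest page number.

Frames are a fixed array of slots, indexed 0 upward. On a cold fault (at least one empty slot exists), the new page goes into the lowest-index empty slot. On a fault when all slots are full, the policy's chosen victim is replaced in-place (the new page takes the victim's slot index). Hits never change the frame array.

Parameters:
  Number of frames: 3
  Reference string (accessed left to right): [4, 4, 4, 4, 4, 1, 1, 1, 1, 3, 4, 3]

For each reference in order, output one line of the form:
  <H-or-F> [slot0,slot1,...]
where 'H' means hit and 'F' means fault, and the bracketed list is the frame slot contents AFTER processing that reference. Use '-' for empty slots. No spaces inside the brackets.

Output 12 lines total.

F [4,-,-]
H [4,-,-]
H [4,-,-]
H [4,-,-]
H [4,-,-]
F [4,1,-]
H [4,1,-]
H [4,1,-]
H [4,1,-]
F [4,1,3]
H [4,1,3]
H [4,1,3]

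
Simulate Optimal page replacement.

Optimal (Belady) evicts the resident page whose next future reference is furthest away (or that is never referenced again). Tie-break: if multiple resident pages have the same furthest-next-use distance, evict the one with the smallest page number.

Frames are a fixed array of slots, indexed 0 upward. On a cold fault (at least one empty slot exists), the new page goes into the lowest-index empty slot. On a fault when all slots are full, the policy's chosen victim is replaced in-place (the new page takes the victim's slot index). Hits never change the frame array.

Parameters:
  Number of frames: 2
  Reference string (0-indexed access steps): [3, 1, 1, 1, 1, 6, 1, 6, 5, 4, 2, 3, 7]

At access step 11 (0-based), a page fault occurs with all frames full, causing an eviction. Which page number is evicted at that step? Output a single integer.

Answer: 2

Derivation:
Step 0: ref 3 -> FAULT, frames=[3,-]
Step 1: ref 1 -> FAULT, frames=[3,1]
Step 2: ref 1 -> HIT, frames=[3,1]
Step 3: ref 1 -> HIT, frames=[3,1]
Step 4: ref 1 -> HIT, frames=[3,1]
Step 5: ref 6 -> FAULT, evict 3, frames=[6,1]
Step 6: ref 1 -> HIT, frames=[6,1]
Step 7: ref 6 -> HIT, frames=[6,1]
Step 8: ref 5 -> FAULT, evict 1, frames=[6,5]
Step 9: ref 4 -> FAULT, evict 5, frames=[6,4]
Step 10: ref 2 -> FAULT, evict 4, frames=[6,2]
Step 11: ref 3 -> FAULT, evict 2, frames=[6,3]
At step 11: evicted page 2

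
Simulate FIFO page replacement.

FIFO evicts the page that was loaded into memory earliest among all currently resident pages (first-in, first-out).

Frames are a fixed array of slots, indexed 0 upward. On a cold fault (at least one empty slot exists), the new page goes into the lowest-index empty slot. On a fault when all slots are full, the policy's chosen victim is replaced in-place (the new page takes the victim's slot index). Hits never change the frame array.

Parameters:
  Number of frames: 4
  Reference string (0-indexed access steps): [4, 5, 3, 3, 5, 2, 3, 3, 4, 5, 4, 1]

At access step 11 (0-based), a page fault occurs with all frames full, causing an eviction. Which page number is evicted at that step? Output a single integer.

Answer: 4

Derivation:
Step 0: ref 4 -> FAULT, frames=[4,-,-,-]
Step 1: ref 5 -> FAULT, frames=[4,5,-,-]
Step 2: ref 3 -> FAULT, frames=[4,5,3,-]
Step 3: ref 3 -> HIT, frames=[4,5,3,-]
Step 4: ref 5 -> HIT, frames=[4,5,3,-]
Step 5: ref 2 -> FAULT, frames=[4,5,3,2]
Step 6: ref 3 -> HIT, frames=[4,5,3,2]
Step 7: ref 3 -> HIT, frames=[4,5,3,2]
Step 8: ref 4 -> HIT, frames=[4,5,3,2]
Step 9: ref 5 -> HIT, frames=[4,5,3,2]
Step 10: ref 4 -> HIT, frames=[4,5,3,2]
Step 11: ref 1 -> FAULT, evict 4, frames=[1,5,3,2]
At step 11: evicted page 4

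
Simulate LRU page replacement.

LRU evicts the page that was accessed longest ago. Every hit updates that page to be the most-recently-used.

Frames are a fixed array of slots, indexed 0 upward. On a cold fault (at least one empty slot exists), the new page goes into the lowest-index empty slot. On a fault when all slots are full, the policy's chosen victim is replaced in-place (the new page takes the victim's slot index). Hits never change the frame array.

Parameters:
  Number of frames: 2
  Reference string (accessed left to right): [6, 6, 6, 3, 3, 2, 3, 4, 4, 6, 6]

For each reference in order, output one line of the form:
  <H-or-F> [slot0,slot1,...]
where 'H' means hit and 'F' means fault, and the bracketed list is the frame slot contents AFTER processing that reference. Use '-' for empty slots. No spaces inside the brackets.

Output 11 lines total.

F [6,-]
H [6,-]
H [6,-]
F [6,3]
H [6,3]
F [2,3]
H [2,3]
F [4,3]
H [4,3]
F [4,6]
H [4,6]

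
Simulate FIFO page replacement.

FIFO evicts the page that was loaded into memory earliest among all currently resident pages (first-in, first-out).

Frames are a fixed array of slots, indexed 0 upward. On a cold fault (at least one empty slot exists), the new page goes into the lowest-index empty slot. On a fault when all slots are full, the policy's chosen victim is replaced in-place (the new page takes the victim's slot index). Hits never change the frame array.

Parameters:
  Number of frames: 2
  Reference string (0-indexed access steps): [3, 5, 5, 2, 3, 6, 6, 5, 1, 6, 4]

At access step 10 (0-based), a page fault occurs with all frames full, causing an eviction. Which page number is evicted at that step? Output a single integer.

Answer: 1

Derivation:
Step 0: ref 3 -> FAULT, frames=[3,-]
Step 1: ref 5 -> FAULT, frames=[3,5]
Step 2: ref 5 -> HIT, frames=[3,5]
Step 3: ref 2 -> FAULT, evict 3, frames=[2,5]
Step 4: ref 3 -> FAULT, evict 5, frames=[2,3]
Step 5: ref 6 -> FAULT, evict 2, frames=[6,3]
Step 6: ref 6 -> HIT, frames=[6,3]
Step 7: ref 5 -> FAULT, evict 3, frames=[6,5]
Step 8: ref 1 -> FAULT, evict 6, frames=[1,5]
Step 9: ref 6 -> FAULT, evict 5, frames=[1,6]
Step 10: ref 4 -> FAULT, evict 1, frames=[4,6]
At step 10: evicted page 1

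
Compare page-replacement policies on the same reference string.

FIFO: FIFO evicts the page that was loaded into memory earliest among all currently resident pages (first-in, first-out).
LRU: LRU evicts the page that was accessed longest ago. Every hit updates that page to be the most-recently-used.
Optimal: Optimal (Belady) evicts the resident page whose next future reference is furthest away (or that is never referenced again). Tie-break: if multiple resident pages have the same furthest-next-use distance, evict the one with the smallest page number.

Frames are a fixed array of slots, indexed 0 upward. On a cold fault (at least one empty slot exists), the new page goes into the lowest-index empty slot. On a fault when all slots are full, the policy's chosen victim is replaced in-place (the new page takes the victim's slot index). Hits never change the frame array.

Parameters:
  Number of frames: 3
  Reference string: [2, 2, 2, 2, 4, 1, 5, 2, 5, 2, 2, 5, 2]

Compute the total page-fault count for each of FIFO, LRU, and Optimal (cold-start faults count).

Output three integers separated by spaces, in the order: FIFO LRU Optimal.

--- FIFO ---
  step 0: ref 2 -> FAULT, frames=[2,-,-] (faults so far: 1)
  step 1: ref 2 -> HIT, frames=[2,-,-] (faults so far: 1)
  step 2: ref 2 -> HIT, frames=[2,-,-] (faults so far: 1)
  step 3: ref 2 -> HIT, frames=[2,-,-] (faults so far: 1)
  step 4: ref 4 -> FAULT, frames=[2,4,-] (faults so far: 2)
  step 5: ref 1 -> FAULT, frames=[2,4,1] (faults so far: 3)
  step 6: ref 5 -> FAULT, evict 2, frames=[5,4,1] (faults so far: 4)
  step 7: ref 2 -> FAULT, evict 4, frames=[5,2,1] (faults so far: 5)
  step 8: ref 5 -> HIT, frames=[5,2,1] (faults so far: 5)
  step 9: ref 2 -> HIT, frames=[5,2,1] (faults so far: 5)
  step 10: ref 2 -> HIT, frames=[5,2,1] (faults so far: 5)
  step 11: ref 5 -> HIT, frames=[5,2,1] (faults so far: 5)
  step 12: ref 2 -> HIT, frames=[5,2,1] (faults so far: 5)
  FIFO total faults: 5
--- LRU ---
  step 0: ref 2 -> FAULT, frames=[2,-,-] (faults so far: 1)
  step 1: ref 2 -> HIT, frames=[2,-,-] (faults so far: 1)
  step 2: ref 2 -> HIT, frames=[2,-,-] (faults so far: 1)
  step 3: ref 2 -> HIT, frames=[2,-,-] (faults so far: 1)
  step 4: ref 4 -> FAULT, frames=[2,4,-] (faults so far: 2)
  step 5: ref 1 -> FAULT, frames=[2,4,1] (faults so far: 3)
  step 6: ref 5 -> FAULT, evict 2, frames=[5,4,1] (faults so far: 4)
  step 7: ref 2 -> FAULT, evict 4, frames=[5,2,1] (faults so far: 5)
  step 8: ref 5 -> HIT, frames=[5,2,1] (faults so far: 5)
  step 9: ref 2 -> HIT, frames=[5,2,1] (faults so far: 5)
  step 10: ref 2 -> HIT, frames=[5,2,1] (faults so far: 5)
  step 11: ref 5 -> HIT, frames=[5,2,1] (faults so far: 5)
  step 12: ref 2 -> HIT, frames=[5,2,1] (faults so far: 5)
  LRU total faults: 5
--- Optimal ---
  step 0: ref 2 -> FAULT, frames=[2,-,-] (faults so far: 1)
  step 1: ref 2 -> HIT, frames=[2,-,-] (faults so far: 1)
  step 2: ref 2 -> HIT, frames=[2,-,-] (faults so far: 1)
  step 3: ref 2 -> HIT, frames=[2,-,-] (faults so far: 1)
  step 4: ref 4 -> FAULT, frames=[2,4,-] (faults so far: 2)
  step 5: ref 1 -> FAULT, frames=[2,4,1] (faults so far: 3)
  step 6: ref 5 -> FAULT, evict 1, frames=[2,4,5] (faults so far: 4)
  step 7: ref 2 -> HIT, frames=[2,4,5] (faults so far: 4)
  step 8: ref 5 -> HIT, frames=[2,4,5] (faults so far: 4)
  step 9: ref 2 -> HIT, frames=[2,4,5] (faults so far: 4)
  step 10: ref 2 -> HIT, frames=[2,4,5] (faults so far: 4)
  step 11: ref 5 -> HIT, frames=[2,4,5] (faults so far: 4)
  step 12: ref 2 -> HIT, frames=[2,4,5] (faults so far: 4)
  Optimal total faults: 4

Answer: 5 5 4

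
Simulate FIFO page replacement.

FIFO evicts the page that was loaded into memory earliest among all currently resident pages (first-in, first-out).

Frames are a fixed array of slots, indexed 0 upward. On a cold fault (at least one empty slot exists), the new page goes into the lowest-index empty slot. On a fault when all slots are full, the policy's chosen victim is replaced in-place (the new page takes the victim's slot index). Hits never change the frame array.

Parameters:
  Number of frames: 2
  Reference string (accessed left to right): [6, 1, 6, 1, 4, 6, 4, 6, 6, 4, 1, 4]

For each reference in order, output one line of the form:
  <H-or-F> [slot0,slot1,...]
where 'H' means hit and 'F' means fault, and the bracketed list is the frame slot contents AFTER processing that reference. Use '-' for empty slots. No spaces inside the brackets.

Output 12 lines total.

F [6,-]
F [6,1]
H [6,1]
H [6,1]
F [4,1]
F [4,6]
H [4,6]
H [4,6]
H [4,6]
H [4,6]
F [1,6]
F [1,4]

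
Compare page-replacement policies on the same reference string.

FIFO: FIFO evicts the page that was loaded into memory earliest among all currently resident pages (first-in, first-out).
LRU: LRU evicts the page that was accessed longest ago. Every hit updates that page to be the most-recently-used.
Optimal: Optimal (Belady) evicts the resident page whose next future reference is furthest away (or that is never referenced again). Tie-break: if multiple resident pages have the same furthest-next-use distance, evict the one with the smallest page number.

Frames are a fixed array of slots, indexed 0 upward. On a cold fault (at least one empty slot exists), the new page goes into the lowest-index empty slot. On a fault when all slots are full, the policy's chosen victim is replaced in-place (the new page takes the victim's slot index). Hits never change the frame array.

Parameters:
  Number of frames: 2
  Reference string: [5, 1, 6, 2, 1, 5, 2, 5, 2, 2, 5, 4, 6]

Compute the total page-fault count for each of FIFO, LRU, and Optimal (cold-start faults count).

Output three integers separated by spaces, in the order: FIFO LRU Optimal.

--- FIFO ---
  step 0: ref 5 -> FAULT, frames=[5,-] (faults so far: 1)
  step 1: ref 1 -> FAULT, frames=[5,1] (faults so far: 2)
  step 2: ref 6 -> FAULT, evict 5, frames=[6,1] (faults so far: 3)
  step 3: ref 2 -> FAULT, evict 1, frames=[6,2] (faults so far: 4)
  step 4: ref 1 -> FAULT, evict 6, frames=[1,2] (faults so far: 5)
  step 5: ref 5 -> FAULT, evict 2, frames=[1,5] (faults so far: 6)
  step 6: ref 2 -> FAULT, evict 1, frames=[2,5] (faults so far: 7)
  step 7: ref 5 -> HIT, frames=[2,5] (faults so far: 7)
  step 8: ref 2 -> HIT, frames=[2,5] (faults so far: 7)
  step 9: ref 2 -> HIT, frames=[2,5] (faults so far: 7)
  step 10: ref 5 -> HIT, frames=[2,5] (faults so far: 7)
  step 11: ref 4 -> FAULT, evict 5, frames=[2,4] (faults so far: 8)
  step 12: ref 6 -> FAULT, evict 2, frames=[6,4] (faults so far: 9)
  FIFO total faults: 9
--- LRU ---
  step 0: ref 5 -> FAULT, frames=[5,-] (faults so far: 1)
  step 1: ref 1 -> FAULT, frames=[5,1] (faults so far: 2)
  step 2: ref 6 -> FAULT, evict 5, frames=[6,1] (faults so far: 3)
  step 3: ref 2 -> FAULT, evict 1, frames=[6,2] (faults so far: 4)
  step 4: ref 1 -> FAULT, evict 6, frames=[1,2] (faults so far: 5)
  step 5: ref 5 -> FAULT, evict 2, frames=[1,5] (faults so far: 6)
  step 6: ref 2 -> FAULT, evict 1, frames=[2,5] (faults so far: 7)
  step 7: ref 5 -> HIT, frames=[2,5] (faults so far: 7)
  step 8: ref 2 -> HIT, frames=[2,5] (faults so far: 7)
  step 9: ref 2 -> HIT, frames=[2,5] (faults so far: 7)
  step 10: ref 5 -> HIT, frames=[2,5] (faults so far: 7)
  step 11: ref 4 -> FAULT, evict 2, frames=[4,5] (faults so far: 8)
  step 12: ref 6 -> FAULT, evict 5, frames=[4,6] (faults so far: 9)
  LRU total faults: 9
--- Optimal ---
  step 0: ref 5 -> FAULT, frames=[5,-] (faults so far: 1)
  step 1: ref 1 -> FAULT, frames=[5,1] (faults so far: 2)
  step 2: ref 6 -> FAULT, evict 5, frames=[6,1] (faults so far: 3)
  step 3: ref 2 -> FAULT, evict 6, frames=[2,1] (faults so far: 4)
  step 4: ref 1 -> HIT, frames=[2,1] (faults so far: 4)
  step 5: ref 5 -> FAULT, evict 1, frames=[2,5] (faults so far: 5)
  step 6: ref 2 -> HIT, frames=[2,5] (faults so far: 5)
  step 7: ref 5 -> HIT, frames=[2,5] (faults so far: 5)
  step 8: ref 2 -> HIT, frames=[2,5] (faults so far: 5)
  step 9: ref 2 -> HIT, frames=[2,5] (faults so far: 5)
  step 10: ref 5 -> HIT, frames=[2,5] (faults so far: 5)
  step 11: ref 4 -> FAULT, evict 2, frames=[4,5] (faults so far: 6)
  step 12: ref 6 -> FAULT, evict 4, frames=[6,5] (faults so far: 7)
  Optimal total faults: 7

Answer: 9 9 7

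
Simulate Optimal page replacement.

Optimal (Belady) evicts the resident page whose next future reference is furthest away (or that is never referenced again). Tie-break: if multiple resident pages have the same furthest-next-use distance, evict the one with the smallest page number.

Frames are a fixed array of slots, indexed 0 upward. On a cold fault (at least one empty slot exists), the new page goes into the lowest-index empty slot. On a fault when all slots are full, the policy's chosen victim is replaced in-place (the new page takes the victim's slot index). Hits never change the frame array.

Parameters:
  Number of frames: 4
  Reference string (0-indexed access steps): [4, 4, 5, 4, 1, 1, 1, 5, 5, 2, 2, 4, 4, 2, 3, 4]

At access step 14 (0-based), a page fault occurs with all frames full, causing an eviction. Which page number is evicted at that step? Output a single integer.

Answer: 1

Derivation:
Step 0: ref 4 -> FAULT, frames=[4,-,-,-]
Step 1: ref 4 -> HIT, frames=[4,-,-,-]
Step 2: ref 5 -> FAULT, frames=[4,5,-,-]
Step 3: ref 4 -> HIT, frames=[4,5,-,-]
Step 4: ref 1 -> FAULT, frames=[4,5,1,-]
Step 5: ref 1 -> HIT, frames=[4,5,1,-]
Step 6: ref 1 -> HIT, frames=[4,5,1,-]
Step 7: ref 5 -> HIT, frames=[4,5,1,-]
Step 8: ref 5 -> HIT, frames=[4,5,1,-]
Step 9: ref 2 -> FAULT, frames=[4,5,1,2]
Step 10: ref 2 -> HIT, frames=[4,5,1,2]
Step 11: ref 4 -> HIT, frames=[4,5,1,2]
Step 12: ref 4 -> HIT, frames=[4,5,1,2]
Step 13: ref 2 -> HIT, frames=[4,5,1,2]
Step 14: ref 3 -> FAULT, evict 1, frames=[4,5,3,2]
At step 14: evicted page 1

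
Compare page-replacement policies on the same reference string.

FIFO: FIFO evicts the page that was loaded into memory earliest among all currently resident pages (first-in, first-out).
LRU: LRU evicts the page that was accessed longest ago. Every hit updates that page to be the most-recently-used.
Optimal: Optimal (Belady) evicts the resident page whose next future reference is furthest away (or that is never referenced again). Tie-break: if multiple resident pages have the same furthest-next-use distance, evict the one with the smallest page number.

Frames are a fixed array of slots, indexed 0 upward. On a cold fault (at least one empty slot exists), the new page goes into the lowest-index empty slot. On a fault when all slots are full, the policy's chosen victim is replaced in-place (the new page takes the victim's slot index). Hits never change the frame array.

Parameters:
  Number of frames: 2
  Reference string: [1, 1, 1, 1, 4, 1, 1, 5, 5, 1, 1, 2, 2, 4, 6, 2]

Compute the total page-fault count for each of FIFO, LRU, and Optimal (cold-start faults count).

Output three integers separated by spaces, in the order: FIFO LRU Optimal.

Answer: 8 7 6

Derivation:
--- FIFO ---
  step 0: ref 1 -> FAULT, frames=[1,-] (faults so far: 1)
  step 1: ref 1 -> HIT, frames=[1,-] (faults so far: 1)
  step 2: ref 1 -> HIT, frames=[1,-] (faults so far: 1)
  step 3: ref 1 -> HIT, frames=[1,-] (faults so far: 1)
  step 4: ref 4 -> FAULT, frames=[1,4] (faults so far: 2)
  step 5: ref 1 -> HIT, frames=[1,4] (faults so far: 2)
  step 6: ref 1 -> HIT, frames=[1,4] (faults so far: 2)
  step 7: ref 5 -> FAULT, evict 1, frames=[5,4] (faults so far: 3)
  step 8: ref 5 -> HIT, frames=[5,4] (faults so far: 3)
  step 9: ref 1 -> FAULT, evict 4, frames=[5,1] (faults so far: 4)
  step 10: ref 1 -> HIT, frames=[5,1] (faults so far: 4)
  step 11: ref 2 -> FAULT, evict 5, frames=[2,1] (faults so far: 5)
  step 12: ref 2 -> HIT, frames=[2,1] (faults so far: 5)
  step 13: ref 4 -> FAULT, evict 1, frames=[2,4] (faults so far: 6)
  step 14: ref 6 -> FAULT, evict 2, frames=[6,4] (faults so far: 7)
  step 15: ref 2 -> FAULT, evict 4, frames=[6,2] (faults so far: 8)
  FIFO total faults: 8
--- LRU ---
  step 0: ref 1 -> FAULT, frames=[1,-] (faults so far: 1)
  step 1: ref 1 -> HIT, frames=[1,-] (faults so far: 1)
  step 2: ref 1 -> HIT, frames=[1,-] (faults so far: 1)
  step 3: ref 1 -> HIT, frames=[1,-] (faults so far: 1)
  step 4: ref 4 -> FAULT, frames=[1,4] (faults so far: 2)
  step 5: ref 1 -> HIT, frames=[1,4] (faults so far: 2)
  step 6: ref 1 -> HIT, frames=[1,4] (faults so far: 2)
  step 7: ref 5 -> FAULT, evict 4, frames=[1,5] (faults so far: 3)
  step 8: ref 5 -> HIT, frames=[1,5] (faults so far: 3)
  step 9: ref 1 -> HIT, frames=[1,5] (faults so far: 3)
  step 10: ref 1 -> HIT, frames=[1,5] (faults so far: 3)
  step 11: ref 2 -> FAULT, evict 5, frames=[1,2] (faults so far: 4)
  step 12: ref 2 -> HIT, frames=[1,2] (faults so far: 4)
  step 13: ref 4 -> FAULT, evict 1, frames=[4,2] (faults so far: 5)
  step 14: ref 6 -> FAULT, evict 2, frames=[4,6] (faults so far: 6)
  step 15: ref 2 -> FAULT, evict 4, frames=[2,6] (faults so far: 7)
  LRU total faults: 7
--- Optimal ---
  step 0: ref 1 -> FAULT, frames=[1,-] (faults so far: 1)
  step 1: ref 1 -> HIT, frames=[1,-] (faults so far: 1)
  step 2: ref 1 -> HIT, frames=[1,-] (faults so far: 1)
  step 3: ref 1 -> HIT, frames=[1,-] (faults so far: 1)
  step 4: ref 4 -> FAULT, frames=[1,4] (faults so far: 2)
  step 5: ref 1 -> HIT, frames=[1,4] (faults so far: 2)
  step 6: ref 1 -> HIT, frames=[1,4] (faults so far: 2)
  step 7: ref 5 -> FAULT, evict 4, frames=[1,5] (faults so far: 3)
  step 8: ref 5 -> HIT, frames=[1,5] (faults so far: 3)
  step 9: ref 1 -> HIT, frames=[1,5] (faults so far: 3)
  step 10: ref 1 -> HIT, frames=[1,5] (faults so far: 3)
  step 11: ref 2 -> FAULT, evict 1, frames=[2,5] (faults so far: 4)
  step 12: ref 2 -> HIT, frames=[2,5] (faults so far: 4)
  step 13: ref 4 -> FAULT, evict 5, frames=[2,4] (faults so far: 5)
  step 14: ref 6 -> FAULT, evict 4, frames=[2,6] (faults so far: 6)
  step 15: ref 2 -> HIT, frames=[2,6] (faults so far: 6)
  Optimal total faults: 6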